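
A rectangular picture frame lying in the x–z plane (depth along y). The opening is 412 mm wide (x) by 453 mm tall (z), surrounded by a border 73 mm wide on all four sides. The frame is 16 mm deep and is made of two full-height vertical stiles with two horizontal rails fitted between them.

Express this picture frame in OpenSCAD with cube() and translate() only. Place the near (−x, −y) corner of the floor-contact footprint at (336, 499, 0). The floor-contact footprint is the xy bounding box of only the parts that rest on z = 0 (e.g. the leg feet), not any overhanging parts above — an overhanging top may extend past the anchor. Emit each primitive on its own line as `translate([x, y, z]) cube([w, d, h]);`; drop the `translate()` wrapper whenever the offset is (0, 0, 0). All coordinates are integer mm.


translate([336, 499, 0]) cube([73, 16, 599]);
translate([821, 499, 0]) cube([73, 16, 599]);
translate([409, 499, 0]) cube([412, 16, 73]);
translate([409, 499, 526]) cube([412, 16, 73]);


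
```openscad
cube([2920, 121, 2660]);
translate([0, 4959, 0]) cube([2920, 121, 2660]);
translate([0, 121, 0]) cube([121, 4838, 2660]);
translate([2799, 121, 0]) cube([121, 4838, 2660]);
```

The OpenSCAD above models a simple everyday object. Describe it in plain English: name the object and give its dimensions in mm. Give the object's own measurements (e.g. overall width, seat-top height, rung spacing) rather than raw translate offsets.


The wall frame of a small rectangular building: four walls, each 2660 mm tall and 121 mm thick, enclosing a footprint 2920 mm (x) by 5080 mm (y) outside-to-outside, with no floor or roof. The front and back walls (the −y and +y sides) span the full width; the two side walls fit between them.


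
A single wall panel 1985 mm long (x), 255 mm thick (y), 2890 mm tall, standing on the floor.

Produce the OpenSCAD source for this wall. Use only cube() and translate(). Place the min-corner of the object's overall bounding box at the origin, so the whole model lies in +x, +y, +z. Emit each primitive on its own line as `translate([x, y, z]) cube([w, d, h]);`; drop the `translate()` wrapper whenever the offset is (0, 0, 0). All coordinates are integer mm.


cube([1985, 255, 2890]);


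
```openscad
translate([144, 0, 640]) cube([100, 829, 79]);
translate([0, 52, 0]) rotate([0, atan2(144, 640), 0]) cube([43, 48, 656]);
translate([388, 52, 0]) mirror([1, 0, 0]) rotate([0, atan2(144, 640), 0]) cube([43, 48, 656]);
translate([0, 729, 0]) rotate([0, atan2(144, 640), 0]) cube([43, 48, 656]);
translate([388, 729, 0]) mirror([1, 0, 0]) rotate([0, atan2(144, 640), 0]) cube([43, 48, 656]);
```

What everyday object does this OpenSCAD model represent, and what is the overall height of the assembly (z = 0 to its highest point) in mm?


A sawhorse. The overall height is 719 mm.

A beam across two mirrored pairs of raked legs — a sawhorse. The beam's underside is at z = 640 (matching the legs' vertical rise in atan2(144, 640)) and the beam is 79 mm tall, so its top is at 640 + 79 = 719 mm. The raked legs top out at the beam's underside, so that is the highest point.


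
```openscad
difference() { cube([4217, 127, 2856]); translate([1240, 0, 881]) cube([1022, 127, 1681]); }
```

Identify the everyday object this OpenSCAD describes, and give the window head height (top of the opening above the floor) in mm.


A wall with a window opening. The window head height is 2562 mm.

A wall with a rectangular opening subtracted — a window. Sill at z = 881, opening 1681 mm tall, so the head is at 881 + 1681 = 2562 mm.


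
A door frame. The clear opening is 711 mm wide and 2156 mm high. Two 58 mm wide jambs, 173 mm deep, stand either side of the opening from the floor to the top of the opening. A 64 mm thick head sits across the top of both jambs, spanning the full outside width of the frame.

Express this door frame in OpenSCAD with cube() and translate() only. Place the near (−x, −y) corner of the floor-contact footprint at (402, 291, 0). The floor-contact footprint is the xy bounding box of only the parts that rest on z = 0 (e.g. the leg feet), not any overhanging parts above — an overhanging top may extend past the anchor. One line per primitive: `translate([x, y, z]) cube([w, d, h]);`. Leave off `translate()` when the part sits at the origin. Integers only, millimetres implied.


translate([402, 291, 0]) cube([58, 173, 2156]);
translate([1171, 291, 0]) cube([58, 173, 2156]);
translate([402, 291, 2156]) cube([827, 173, 64]);


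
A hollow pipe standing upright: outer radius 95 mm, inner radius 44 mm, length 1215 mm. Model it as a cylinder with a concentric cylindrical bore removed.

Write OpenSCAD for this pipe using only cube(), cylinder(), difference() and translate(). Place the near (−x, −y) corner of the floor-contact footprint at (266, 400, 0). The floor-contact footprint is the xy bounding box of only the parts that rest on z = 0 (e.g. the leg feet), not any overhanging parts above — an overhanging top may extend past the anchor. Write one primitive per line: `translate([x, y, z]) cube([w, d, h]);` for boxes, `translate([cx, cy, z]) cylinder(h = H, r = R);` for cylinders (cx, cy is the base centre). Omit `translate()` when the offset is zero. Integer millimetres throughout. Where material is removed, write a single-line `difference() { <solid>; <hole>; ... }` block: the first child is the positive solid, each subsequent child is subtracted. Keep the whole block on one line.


difference() { translate([361, 495, 0]) cylinder(h = 1215, r = 95); translate([361, 495, 0]) cylinder(h = 1215, r = 44); }


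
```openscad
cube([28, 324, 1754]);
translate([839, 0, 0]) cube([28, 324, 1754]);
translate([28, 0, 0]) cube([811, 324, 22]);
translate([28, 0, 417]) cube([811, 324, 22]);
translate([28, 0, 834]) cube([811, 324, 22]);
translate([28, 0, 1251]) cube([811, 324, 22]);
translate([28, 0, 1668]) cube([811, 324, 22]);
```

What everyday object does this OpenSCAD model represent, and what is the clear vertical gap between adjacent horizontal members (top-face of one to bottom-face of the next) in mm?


A bookshelf. The clear shelf gap is 395 mm.

Two tall side panels with 5 horizontal boards between them — a bookshelf. The first two shelf undersides are at z = 0 and z = 417; with shelf thickness 22, the clear gap is 417 − 0 − 22 = 395 mm.


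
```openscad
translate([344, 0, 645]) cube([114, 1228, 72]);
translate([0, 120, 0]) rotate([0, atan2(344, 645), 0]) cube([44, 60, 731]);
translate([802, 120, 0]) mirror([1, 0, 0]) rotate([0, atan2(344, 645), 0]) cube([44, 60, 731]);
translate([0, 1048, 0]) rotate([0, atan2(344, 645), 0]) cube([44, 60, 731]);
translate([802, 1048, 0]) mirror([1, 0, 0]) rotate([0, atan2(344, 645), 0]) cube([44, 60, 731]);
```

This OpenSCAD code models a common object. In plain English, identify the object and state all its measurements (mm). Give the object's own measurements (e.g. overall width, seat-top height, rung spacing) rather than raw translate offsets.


A sawhorse. A 114×1228×72 mm beam (x, y, z) sits on two A-frame leg pairs. Each pair is two raked legs of 44×60 mm section (60 mm along y) splaying symmetrically in x. Each leg rises 645 mm vertically over 344 mm of horizontal reach and is 731 mm long along its own axis. Every leg's outer bottom edge rests on the floor and its outer top edge meets a bottom edge of the beam — the left legs (tilting toward +x) meet the beam's −x bottom edge, the right legs (their mirror images, tilting toward −x) meet its +x bottom edge — so the leg tops tuck under the beam, the beam's underside is 645 mm above the floor, and the feet are 802 mm apart outside-to-outside with the beam centred between them. The two leg pairs are set in 120 mm from either end of the beam.


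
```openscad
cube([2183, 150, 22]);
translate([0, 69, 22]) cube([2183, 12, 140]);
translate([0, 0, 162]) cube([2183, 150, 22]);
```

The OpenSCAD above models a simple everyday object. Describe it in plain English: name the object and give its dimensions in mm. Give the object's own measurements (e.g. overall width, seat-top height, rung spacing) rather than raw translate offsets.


An I-beam lying along x, 2183 mm long. Overall section height 184 mm. Two flanges 150 mm wide (y) and 22 mm thick, one on the floor and one at the top; a web 12 mm thick runs between them, centred on the flange width.


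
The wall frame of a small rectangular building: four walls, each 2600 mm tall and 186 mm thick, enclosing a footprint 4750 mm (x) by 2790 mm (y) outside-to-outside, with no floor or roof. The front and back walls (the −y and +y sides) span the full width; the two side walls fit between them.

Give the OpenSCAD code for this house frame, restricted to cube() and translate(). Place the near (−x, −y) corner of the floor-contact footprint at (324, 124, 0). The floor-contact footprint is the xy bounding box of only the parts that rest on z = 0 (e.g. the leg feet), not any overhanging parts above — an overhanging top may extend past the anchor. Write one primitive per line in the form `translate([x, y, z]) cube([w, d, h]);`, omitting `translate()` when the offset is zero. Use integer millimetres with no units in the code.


translate([324, 124, 0]) cube([4750, 186, 2600]);
translate([324, 2728, 0]) cube([4750, 186, 2600]);
translate([324, 310, 0]) cube([186, 2418, 2600]);
translate([4888, 310, 0]) cube([186, 2418, 2600]);


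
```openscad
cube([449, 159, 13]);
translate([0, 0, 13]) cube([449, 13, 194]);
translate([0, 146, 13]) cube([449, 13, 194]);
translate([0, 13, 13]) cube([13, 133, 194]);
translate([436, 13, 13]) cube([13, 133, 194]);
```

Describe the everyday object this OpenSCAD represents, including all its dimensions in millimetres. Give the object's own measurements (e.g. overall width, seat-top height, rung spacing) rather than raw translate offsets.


An open-topped rectangular box: outside dimensions 449×159×207 mm, with a uniform wall and base thickness of 13 mm. The base is a full 449×159 slab on the floor; four walls sit on top of the base. The front and back walls (the −y and +y sides) span the full width; the two side walls fit between them.


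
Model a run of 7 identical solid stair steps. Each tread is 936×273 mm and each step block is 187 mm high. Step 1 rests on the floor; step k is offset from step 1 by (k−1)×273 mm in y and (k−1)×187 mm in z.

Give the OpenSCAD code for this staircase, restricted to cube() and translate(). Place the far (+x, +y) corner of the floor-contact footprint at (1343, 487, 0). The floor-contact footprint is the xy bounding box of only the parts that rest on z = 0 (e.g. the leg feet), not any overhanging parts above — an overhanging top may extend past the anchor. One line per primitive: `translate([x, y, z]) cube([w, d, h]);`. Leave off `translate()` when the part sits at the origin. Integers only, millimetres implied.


translate([407, 214, 0]) cube([936, 273, 187]);
translate([407, 487, 187]) cube([936, 273, 187]);
translate([407, 760, 374]) cube([936, 273, 187]);
translate([407, 1033, 561]) cube([936, 273, 187]);
translate([407, 1306, 748]) cube([936, 273, 187]);
translate([407, 1579, 935]) cube([936, 273, 187]);
translate([407, 1852, 1122]) cube([936, 273, 187]);


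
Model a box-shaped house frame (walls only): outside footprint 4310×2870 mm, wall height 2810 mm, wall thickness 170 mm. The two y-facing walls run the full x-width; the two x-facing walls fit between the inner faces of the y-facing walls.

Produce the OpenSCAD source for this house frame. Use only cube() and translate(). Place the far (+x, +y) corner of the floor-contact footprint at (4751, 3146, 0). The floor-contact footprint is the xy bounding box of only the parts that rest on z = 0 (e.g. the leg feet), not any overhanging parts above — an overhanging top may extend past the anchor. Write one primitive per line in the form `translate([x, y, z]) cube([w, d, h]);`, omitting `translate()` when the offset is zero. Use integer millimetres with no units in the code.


translate([441, 276, 0]) cube([4310, 170, 2810]);
translate([441, 2976, 0]) cube([4310, 170, 2810]);
translate([441, 446, 0]) cube([170, 2530, 2810]);
translate([4581, 446, 0]) cube([170, 2530, 2810]);


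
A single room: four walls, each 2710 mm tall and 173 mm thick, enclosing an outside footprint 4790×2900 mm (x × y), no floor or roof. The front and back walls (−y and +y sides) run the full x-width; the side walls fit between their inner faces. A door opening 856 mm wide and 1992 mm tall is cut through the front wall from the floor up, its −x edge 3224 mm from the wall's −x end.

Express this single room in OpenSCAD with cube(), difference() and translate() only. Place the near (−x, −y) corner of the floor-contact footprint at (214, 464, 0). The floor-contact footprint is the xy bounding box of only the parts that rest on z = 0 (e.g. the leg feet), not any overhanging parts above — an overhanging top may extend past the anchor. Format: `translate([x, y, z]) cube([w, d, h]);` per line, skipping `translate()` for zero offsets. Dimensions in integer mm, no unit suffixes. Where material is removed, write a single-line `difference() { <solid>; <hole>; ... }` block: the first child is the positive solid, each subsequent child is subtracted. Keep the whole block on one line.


difference() { translate([214, 464, 0]) cube([4790, 173, 2710]); translate([3438, 464, 0]) cube([856, 173, 1992]); }
translate([214, 3191, 0]) cube([4790, 173, 2710]);
translate([214, 637, 0]) cube([173, 2554, 2710]);
translate([4831, 637, 0]) cube([173, 2554, 2710]);


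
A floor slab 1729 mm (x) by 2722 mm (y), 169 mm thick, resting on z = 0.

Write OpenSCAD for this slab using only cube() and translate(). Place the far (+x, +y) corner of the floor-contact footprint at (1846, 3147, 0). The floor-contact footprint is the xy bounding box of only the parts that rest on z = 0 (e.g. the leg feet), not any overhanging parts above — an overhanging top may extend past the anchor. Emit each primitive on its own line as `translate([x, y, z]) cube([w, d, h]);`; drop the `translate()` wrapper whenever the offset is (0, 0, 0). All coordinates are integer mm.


translate([117, 425, 0]) cube([1729, 2722, 169]);


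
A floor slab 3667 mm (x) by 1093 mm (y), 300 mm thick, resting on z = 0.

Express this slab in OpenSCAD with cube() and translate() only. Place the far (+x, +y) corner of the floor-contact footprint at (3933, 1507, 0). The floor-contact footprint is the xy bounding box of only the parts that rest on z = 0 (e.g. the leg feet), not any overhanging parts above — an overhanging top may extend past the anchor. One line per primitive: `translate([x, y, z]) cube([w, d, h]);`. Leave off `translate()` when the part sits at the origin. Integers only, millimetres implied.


translate([266, 414, 0]) cube([3667, 1093, 300]);


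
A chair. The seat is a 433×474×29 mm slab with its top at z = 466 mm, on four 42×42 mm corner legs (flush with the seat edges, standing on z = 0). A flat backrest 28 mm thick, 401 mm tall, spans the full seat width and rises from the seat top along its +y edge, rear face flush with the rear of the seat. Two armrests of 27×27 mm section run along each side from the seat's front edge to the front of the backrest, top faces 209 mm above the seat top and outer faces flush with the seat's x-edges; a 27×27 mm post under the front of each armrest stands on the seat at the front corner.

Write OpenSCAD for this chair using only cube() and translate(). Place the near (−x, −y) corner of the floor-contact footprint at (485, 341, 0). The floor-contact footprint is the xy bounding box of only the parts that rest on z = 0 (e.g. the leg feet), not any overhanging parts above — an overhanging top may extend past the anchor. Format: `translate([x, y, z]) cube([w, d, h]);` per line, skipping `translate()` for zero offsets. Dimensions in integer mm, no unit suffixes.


// leg_h = 466 - 29 = 437
// arm post h = 209 - 27 = 182
translate([485, 341, 437]) cube([433, 474, 29]);
translate([485, 341, 0]) cube([42, 42, 437]);
translate([876, 341, 0]) cube([42, 42, 437]);
translate([485, 773, 0]) cube([42, 42, 437]);
translate([876, 773, 0]) cube([42, 42, 437]);
translate([485, 787, 466]) cube([433, 28, 401]);
translate([485, 341, 648]) cube([27, 446, 27]);
translate([891, 341, 648]) cube([27, 446, 27]);
translate([485, 341, 466]) cube([27, 27, 182]);
translate([891, 341, 466]) cube([27, 27, 182]);


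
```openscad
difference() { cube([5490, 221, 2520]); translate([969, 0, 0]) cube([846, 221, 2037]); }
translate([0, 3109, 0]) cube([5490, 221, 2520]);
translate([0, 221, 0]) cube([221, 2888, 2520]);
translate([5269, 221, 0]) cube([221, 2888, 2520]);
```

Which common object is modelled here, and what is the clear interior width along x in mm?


A single room. The interior width is 5048 mm.

Four walls enclosing a rectangle with a door in the front wall — a room. Outside width 5490 minus two 221 mm walls gives 5048 mm.


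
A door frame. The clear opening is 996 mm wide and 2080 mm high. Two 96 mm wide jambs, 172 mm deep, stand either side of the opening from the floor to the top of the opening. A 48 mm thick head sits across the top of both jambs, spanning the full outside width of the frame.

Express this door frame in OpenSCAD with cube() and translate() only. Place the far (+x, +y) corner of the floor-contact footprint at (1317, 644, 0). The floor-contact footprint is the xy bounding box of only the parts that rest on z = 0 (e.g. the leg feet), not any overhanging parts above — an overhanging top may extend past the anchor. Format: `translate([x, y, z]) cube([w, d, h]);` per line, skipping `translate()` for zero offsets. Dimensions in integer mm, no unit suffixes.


translate([129, 472, 0]) cube([96, 172, 2080]);
translate([1221, 472, 0]) cube([96, 172, 2080]);
translate([129, 472, 2080]) cube([1188, 172, 48]);


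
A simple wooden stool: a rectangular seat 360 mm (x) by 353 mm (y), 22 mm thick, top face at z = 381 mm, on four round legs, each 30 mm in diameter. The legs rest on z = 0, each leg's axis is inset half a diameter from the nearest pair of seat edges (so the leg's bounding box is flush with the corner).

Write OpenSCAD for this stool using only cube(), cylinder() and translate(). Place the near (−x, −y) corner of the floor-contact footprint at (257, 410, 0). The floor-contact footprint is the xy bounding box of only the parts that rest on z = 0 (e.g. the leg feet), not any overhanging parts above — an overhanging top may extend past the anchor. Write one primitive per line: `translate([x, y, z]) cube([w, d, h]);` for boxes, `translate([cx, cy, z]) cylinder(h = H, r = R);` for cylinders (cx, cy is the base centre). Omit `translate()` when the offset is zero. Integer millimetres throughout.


// leg_h = 381 - 22 = 359
translate([257, 410, 359]) cube([360, 353, 22]);
translate([272, 425, 0]) cylinder(h = 359, r = 15);
translate([602, 425, 0]) cylinder(h = 359, r = 15);
translate([272, 748, 0]) cylinder(h = 359, r = 15);
translate([602, 748, 0]) cylinder(h = 359, r = 15);


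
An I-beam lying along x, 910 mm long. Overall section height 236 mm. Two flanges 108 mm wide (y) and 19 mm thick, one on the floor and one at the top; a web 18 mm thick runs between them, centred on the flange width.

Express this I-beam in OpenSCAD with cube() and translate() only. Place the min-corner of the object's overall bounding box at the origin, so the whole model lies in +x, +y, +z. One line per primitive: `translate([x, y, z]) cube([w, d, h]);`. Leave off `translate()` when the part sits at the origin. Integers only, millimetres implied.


cube([910, 108, 19]);
translate([0, 45, 19]) cube([910, 18, 198]);
translate([0, 0, 217]) cube([910, 108, 19]);


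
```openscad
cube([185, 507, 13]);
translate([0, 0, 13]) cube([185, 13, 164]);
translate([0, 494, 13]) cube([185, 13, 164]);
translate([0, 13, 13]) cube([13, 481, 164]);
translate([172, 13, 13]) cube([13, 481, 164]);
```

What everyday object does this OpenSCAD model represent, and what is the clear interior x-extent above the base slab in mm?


An open box. The internal width is 159 mm.

A 185×507 base slab with four walls standing on it — an open box. The base is 185 mm wide and the walls are 13 mm thick, so the internal width is 185 − 2 × 13 = 159 mm.


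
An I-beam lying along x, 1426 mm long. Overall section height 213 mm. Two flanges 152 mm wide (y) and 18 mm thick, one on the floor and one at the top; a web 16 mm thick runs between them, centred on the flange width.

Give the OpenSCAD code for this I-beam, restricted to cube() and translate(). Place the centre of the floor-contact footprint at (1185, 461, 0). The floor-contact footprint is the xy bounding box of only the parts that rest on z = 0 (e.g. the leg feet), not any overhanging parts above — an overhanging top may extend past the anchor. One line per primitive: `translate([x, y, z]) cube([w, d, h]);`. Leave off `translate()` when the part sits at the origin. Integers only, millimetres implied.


translate([472, 385, 0]) cube([1426, 152, 18]);
translate([472, 453, 18]) cube([1426, 16, 177]);
translate([472, 385, 195]) cube([1426, 152, 18]);


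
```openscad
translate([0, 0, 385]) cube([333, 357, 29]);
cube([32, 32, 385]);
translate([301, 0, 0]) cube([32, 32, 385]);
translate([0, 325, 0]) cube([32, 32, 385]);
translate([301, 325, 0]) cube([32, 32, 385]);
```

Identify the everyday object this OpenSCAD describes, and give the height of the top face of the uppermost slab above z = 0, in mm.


A stool. The seat height is 414 mm.

A 333×357×29 slab at z = 385 on four corner posts — a stool. The seat top is 385 + 29 = 414 mm.


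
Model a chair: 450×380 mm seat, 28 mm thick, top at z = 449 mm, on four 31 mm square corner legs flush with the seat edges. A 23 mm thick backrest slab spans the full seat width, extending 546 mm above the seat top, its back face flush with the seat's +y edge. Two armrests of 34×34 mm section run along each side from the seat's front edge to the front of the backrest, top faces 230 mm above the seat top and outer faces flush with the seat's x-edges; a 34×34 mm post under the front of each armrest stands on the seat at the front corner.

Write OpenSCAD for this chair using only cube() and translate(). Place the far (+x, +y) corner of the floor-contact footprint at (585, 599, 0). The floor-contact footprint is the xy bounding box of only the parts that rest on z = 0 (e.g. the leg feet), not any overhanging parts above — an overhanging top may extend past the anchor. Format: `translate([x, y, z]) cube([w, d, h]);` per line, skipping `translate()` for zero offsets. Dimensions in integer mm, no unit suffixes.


// leg_h = 449 - 28 = 421
// arm post h = 230 - 34 = 196
translate([135, 219, 421]) cube([450, 380, 28]);
translate([135, 219, 0]) cube([31, 31, 421]);
translate([554, 219, 0]) cube([31, 31, 421]);
translate([135, 568, 0]) cube([31, 31, 421]);
translate([554, 568, 0]) cube([31, 31, 421]);
translate([135, 576, 449]) cube([450, 23, 546]);
translate([135, 219, 645]) cube([34, 357, 34]);
translate([551, 219, 645]) cube([34, 357, 34]);
translate([135, 219, 449]) cube([34, 34, 196]);
translate([551, 219, 449]) cube([34, 34, 196]);


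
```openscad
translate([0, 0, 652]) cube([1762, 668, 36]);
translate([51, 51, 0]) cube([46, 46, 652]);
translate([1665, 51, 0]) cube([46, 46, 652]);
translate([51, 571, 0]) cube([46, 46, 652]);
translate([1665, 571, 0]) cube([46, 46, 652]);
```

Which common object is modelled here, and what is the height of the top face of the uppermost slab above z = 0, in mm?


A table. The table height is 688 mm.

A 1762×668×36 slab sits at z = 652 on four 46 mm square posts — a table. The top surface is at 652 + 36 = 688 mm.


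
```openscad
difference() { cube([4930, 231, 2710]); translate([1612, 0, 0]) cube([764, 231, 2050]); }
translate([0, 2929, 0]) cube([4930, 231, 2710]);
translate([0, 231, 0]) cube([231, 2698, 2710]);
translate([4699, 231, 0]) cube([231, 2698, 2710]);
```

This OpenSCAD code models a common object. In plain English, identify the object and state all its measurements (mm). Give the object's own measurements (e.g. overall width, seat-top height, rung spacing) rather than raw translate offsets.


A single room: four walls, each 2710 mm tall and 231 mm thick, enclosing an outside footprint 4930×3160 mm (x × y), no floor or roof. The front and back walls (−y and +y sides) run the full x-width; the side walls fit between their inner faces. A door opening 764 mm wide and 2050 mm tall is cut through the front wall from the floor up, its −x edge 1612 mm from the wall's −x end.


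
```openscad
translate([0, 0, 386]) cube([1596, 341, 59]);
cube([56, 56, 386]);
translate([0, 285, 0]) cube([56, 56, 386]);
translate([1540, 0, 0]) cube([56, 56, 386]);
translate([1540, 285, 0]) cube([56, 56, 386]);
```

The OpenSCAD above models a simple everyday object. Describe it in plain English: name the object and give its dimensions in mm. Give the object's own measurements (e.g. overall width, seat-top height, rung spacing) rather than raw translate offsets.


A long wooden bench with a 1596 mm (x) × 341 mm (y) seat, 59 mm thick, its top surface 445 mm above the floor. Four 56 mm square legs at the seat corners, flush with the edges, run from z = 0 to the seat underside.


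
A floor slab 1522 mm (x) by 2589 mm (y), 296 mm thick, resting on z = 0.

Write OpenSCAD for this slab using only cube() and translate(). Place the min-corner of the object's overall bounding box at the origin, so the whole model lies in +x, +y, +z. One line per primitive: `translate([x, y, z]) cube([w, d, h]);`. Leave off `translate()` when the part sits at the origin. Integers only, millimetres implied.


cube([1522, 2589, 296]);


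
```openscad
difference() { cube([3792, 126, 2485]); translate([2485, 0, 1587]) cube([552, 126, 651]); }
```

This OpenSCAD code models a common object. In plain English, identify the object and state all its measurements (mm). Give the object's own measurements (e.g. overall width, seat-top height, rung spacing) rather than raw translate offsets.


A wall 3792 mm long (x), 126 mm thick (y), 2485 mm tall, with a rectangular window opening cut through it. The opening is 552 mm wide and 651 mm tall; its sill is at z = 1587 mm and its near (−x) edge is 2485 mm from the wall's −x end. The opening passes through the full wall thickness.


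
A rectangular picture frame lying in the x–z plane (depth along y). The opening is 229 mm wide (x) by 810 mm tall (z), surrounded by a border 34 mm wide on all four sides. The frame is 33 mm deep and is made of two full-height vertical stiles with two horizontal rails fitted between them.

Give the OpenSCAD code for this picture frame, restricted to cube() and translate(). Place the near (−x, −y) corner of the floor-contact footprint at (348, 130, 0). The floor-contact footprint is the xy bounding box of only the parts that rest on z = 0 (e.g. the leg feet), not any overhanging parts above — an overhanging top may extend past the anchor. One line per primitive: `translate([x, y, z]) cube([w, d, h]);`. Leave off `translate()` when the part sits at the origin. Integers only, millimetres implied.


translate([348, 130, 0]) cube([34, 33, 878]);
translate([611, 130, 0]) cube([34, 33, 878]);
translate([382, 130, 0]) cube([229, 33, 34]);
translate([382, 130, 844]) cube([229, 33, 34]);


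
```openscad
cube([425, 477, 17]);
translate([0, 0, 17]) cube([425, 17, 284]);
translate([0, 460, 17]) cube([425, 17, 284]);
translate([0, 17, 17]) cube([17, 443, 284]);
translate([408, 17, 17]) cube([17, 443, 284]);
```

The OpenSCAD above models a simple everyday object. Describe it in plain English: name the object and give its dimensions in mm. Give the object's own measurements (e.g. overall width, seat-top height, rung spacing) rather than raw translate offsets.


An open-topped rectangular box: outside dimensions 425×477×301 mm, with a uniform wall and base thickness of 17 mm. The base is a full 425×477 slab on the floor; four walls sit on top of the base. The front and back walls (the −y and +y sides) span the full width; the two side walls fit between them.


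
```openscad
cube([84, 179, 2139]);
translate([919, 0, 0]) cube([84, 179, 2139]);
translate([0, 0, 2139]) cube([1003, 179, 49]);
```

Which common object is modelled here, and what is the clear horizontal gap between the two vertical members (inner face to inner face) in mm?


A door frame. The clear opening width is 835 mm.

Two 2139 mm tall posts with a header on top — a door frame. The left jamb is 84 mm wide at x = 0; the right jamb starts at x = 919. The clear opening is 919 − 84 = 835 mm.


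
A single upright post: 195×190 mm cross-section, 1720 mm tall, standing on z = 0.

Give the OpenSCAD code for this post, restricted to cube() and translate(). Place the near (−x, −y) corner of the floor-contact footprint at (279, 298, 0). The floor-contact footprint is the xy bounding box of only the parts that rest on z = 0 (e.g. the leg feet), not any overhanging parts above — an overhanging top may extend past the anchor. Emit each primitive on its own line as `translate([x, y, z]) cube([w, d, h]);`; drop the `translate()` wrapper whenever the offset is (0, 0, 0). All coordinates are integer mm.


translate([279, 298, 0]) cube([195, 190, 1720]);


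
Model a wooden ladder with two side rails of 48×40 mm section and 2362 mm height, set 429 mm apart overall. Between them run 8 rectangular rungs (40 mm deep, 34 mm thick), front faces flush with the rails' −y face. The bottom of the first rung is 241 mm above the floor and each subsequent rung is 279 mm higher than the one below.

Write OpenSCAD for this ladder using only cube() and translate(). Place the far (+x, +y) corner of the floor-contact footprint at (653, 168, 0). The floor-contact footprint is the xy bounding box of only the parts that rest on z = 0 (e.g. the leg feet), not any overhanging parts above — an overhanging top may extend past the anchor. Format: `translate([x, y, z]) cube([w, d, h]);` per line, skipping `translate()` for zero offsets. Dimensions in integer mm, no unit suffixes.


translate([224, 128, 0]) cube([48, 40, 2362]);
translate([605, 128, 0]) cube([48, 40, 2362]);
translate([272, 128, 241]) cube([333, 40, 34]);
translate([272, 128, 520]) cube([333, 40, 34]);
translate([272, 128, 799]) cube([333, 40, 34]);
translate([272, 128, 1078]) cube([333, 40, 34]);
translate([272, 128, 1357]) cube([333, 40, 34]);
translate([272, 128, 1636]) cube([333, 40, 34]);
translate([272, 128, 1915]) cube([333, 40, 34]);
translate([272, 128, 2194]) cube([333, 40, 34]);


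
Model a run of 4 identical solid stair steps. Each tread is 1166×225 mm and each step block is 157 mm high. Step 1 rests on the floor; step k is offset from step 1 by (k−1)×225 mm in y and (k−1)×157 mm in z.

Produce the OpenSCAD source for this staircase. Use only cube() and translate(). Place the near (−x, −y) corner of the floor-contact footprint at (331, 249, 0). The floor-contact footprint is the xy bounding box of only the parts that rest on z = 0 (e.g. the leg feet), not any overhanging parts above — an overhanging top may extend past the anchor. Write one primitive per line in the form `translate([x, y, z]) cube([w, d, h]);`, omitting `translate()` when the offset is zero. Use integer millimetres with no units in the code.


translate([331, 249, 0]) cube([1166, 225, 157]);
translate([331, 474, 157]) cube([1166, 225, 157]);
translate([331, 699, 314]) cube([1166, 225, 157]);
translate([331, 924, 471]) cube([1166, 225, 157]);


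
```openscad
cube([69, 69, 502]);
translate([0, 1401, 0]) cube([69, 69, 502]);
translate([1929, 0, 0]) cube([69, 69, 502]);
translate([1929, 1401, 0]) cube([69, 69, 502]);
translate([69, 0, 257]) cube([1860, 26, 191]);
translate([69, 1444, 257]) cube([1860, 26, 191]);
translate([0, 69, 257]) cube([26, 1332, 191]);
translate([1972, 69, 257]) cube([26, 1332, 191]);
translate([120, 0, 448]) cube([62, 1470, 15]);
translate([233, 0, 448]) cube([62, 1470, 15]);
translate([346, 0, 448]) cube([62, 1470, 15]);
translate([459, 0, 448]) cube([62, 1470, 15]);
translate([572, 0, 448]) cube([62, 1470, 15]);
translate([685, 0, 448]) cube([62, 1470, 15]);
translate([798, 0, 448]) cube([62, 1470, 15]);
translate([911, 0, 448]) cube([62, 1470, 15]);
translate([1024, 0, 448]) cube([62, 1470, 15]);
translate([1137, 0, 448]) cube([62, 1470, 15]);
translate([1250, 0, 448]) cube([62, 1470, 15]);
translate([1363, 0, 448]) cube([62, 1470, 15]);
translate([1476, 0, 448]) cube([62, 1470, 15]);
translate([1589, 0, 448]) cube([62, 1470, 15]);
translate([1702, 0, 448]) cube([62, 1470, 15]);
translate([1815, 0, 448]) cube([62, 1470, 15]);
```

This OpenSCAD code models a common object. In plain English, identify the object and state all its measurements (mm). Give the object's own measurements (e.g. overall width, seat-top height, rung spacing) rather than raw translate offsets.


A bed frame 1998 mm long (x) by 1470 mm wide (y). Four 69×69 mm corner posts, 502 mm tall, at the corners of the footprint. Four rails of 26 mm thickness and 191 mm height run between adjacent posts with their undersides at z = 257 mm, their outer faces flush with the outside of the frame (the two x-running rails run between the posts' inner faces; the two y-running rails run between the posts' inner faces). 16 slats, each 62 mm wide (x) and 15 mm thick, lie across the top of the two x-running rails, running the full 1470 mm width of the frame in y; along x they sit between the end posts with a 51 mm gap after the −x posts and between neighbouring slats, leaving 52 mm before the +x posts.


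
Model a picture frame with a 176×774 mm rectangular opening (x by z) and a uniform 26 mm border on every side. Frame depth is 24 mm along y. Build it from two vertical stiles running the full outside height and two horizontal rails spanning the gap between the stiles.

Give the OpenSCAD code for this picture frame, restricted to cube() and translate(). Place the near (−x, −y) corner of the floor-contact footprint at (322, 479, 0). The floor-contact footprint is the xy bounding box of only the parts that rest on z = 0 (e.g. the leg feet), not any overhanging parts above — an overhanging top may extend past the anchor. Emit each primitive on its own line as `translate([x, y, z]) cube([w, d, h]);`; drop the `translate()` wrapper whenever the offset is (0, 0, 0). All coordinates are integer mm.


translate([322, 479, 0]) cube([26, 24, 826]);
translate([524, 479, 0]) cube([26, 24, 826]);
translate([348, 479, 0]) cube([176, 24, 26]);
translate([348, 479, 800]) cube([176, 24, 26]);


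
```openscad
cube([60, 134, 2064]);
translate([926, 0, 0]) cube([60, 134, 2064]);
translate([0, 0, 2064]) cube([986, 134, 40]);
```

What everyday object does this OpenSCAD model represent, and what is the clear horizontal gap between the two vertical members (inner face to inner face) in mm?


A door frame. The clear opening width is 866 mm.

Two 2064 mm tall posts with a header on top — a door frame. The left jamb is 60 mm wide at x = 0; the right jamb starts at x = 926. The clear opening is 926 − 60 = 866 mm.


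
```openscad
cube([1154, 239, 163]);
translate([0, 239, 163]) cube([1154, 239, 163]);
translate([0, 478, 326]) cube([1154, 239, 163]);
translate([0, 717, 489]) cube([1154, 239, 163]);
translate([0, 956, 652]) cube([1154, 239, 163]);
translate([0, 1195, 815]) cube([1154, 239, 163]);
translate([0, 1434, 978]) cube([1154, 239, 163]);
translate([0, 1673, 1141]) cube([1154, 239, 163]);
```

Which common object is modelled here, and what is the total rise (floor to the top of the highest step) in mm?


A staircase. The total rise is 1304 mm.

8 identical blocks, each offset up and back from the previous — a staircase. Each step is 163 mm tall and there are 8 of them, so the total rise is 8 × 163 = 1304 mm.


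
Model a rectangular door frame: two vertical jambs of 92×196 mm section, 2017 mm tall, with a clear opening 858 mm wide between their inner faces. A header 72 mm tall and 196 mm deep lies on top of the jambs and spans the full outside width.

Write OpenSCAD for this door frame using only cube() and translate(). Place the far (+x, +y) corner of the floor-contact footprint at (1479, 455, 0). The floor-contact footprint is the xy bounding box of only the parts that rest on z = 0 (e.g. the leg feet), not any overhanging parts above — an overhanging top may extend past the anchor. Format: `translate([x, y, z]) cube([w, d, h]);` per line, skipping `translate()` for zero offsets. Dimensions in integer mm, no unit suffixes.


translate([437, 259, 0]) cube([92, 196, 2017]);
translate([1387, 259, 0]) cube([92, 196, 2017]);
translate([437, 259, 2017]) cube([1042, 196, 72]);


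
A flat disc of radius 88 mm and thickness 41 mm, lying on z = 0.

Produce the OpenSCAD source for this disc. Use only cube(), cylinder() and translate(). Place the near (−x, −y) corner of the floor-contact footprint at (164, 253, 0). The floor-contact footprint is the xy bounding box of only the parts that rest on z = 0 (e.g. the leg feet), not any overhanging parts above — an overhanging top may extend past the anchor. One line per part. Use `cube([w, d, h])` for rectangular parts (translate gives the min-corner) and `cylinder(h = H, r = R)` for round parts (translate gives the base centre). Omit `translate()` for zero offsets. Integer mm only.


translate([252, 341, 0]) cylinder(h = 41, r = 88);


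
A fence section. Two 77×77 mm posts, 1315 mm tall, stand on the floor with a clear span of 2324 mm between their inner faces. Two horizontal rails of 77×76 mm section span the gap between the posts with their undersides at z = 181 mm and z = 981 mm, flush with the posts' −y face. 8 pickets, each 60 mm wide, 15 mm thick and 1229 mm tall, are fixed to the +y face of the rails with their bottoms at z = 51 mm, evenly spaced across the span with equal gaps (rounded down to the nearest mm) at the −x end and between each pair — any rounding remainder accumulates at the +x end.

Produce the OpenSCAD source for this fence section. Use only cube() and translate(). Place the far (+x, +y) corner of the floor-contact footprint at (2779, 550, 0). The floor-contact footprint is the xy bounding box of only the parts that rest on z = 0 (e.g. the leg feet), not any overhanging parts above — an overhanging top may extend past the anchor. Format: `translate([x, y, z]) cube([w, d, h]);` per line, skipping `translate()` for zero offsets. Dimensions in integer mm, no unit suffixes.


translate([301, 473, 0]) cube([77, 77, 1315]);
translate([2702, 473, 0]) cube([77, 77, 1315]);
translate([378, 473, 181]) cube([2324, 77, 76]);
translate([378, 473, 981]) cube([2324, 77, 76]);
translate([582, 550, 51]) cube([60, 15, 1229]);
translate([846, 550, 51]) cube([60, 15, 1229]);
translate([1110, 550, 51]) cube([60, 15, 1229]);
translate([1374, 550, 51]) cube([60, 15, 1229]);
translate([1638, 550, 51]) cube([60, 15, 1229]);
translate([1902, 550, 51]) cube([60, 15, 1229]);
translate([2166, 550, 51]) cube([60, 15, 1229]);
translate([2430, 550, 51]) cube([60, 15, 1229]);


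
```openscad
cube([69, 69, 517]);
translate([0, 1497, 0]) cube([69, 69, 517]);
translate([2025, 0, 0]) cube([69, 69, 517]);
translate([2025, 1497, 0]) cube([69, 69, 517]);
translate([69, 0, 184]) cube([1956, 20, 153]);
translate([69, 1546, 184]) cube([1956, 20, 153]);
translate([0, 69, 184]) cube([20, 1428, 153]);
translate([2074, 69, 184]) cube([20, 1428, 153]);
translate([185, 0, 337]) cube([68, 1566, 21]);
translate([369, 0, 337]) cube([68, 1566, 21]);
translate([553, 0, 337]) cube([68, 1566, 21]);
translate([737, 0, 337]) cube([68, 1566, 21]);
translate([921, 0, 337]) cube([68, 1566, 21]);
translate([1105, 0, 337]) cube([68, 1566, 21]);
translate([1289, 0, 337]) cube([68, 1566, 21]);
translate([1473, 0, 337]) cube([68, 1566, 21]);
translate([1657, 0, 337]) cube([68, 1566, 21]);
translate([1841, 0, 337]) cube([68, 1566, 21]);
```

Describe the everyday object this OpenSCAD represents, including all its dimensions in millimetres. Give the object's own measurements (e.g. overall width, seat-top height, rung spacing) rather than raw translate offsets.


A bed frame 2094 mm long (x) by 1566 mm wide (y). Four 69×69 mm corner posts, 517 mm tall, at the corners of the footprint. Four rails of 20 mm thickness and 153 mm height run between adjacent posts with their undersides at z = 184 mm, their outer faces flush with the outside of the frame (the two x-running rails run between the posts' inner faces; the two y-running rails run between the posts' inner faces). 10 slats, each 68 mm wide (x) and 21 mm thick, lie across the top of the two x-running rails, running the full 1566 mm width of the frame in y; along x they sit between the end posts with a 116 mm gap after the −x posts and between neighbouring slats and before the +x posts.
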